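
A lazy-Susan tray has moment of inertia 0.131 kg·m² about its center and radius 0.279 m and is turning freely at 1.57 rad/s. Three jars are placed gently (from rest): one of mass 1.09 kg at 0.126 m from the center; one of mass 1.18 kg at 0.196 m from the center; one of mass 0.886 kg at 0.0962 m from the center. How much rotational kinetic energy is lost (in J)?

energy lost ≈ 0.0567 J

No external torque acts about the center; L_before = L_after.
Added inertia Σmr² = (1.09)(0.126)² + (1.18)(0.196)² + (0.886)(0.0962)² = 0.07084 kg·m²; I_f = 0.1310 + 0.07084 = 0.2018 kg·m².
ω_f = I_p ω_i / I_f = (0.1310)(1.57) / 0.2018 = 1.019 rad/s.
KE_i = ½(0.1310)(1.570 rad/s)² = 0.1615 J; KE_f = ½(0.2018)(1.019)² = 0.1048 J.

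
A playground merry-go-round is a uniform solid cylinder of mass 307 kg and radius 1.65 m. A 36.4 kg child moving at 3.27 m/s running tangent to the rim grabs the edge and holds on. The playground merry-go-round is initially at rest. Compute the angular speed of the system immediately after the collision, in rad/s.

About the axle the impulsive forces during the collision are internal, so angular momentum about that axis is conserved.
I_p = ½(307)(1.65)² = 417.9 kg·m². Taking the sense of the child's angular momentum as positive, L_{child} = m v R = (36.4)(3.27)(1.65) = 196.4 kg·m²/s.
L_i = 0 + 196.4 = 196.4 kg·m²/s.
After sticking, I_f = I_p + m R² = 417.9 + (36.4)(1.65)² = 517.0 kg·m².
ω_f = L_i / I_f = 196.4 / 517.0 = 0.3799 rad/s.

|ω_f| ≈ 0.380 rad/s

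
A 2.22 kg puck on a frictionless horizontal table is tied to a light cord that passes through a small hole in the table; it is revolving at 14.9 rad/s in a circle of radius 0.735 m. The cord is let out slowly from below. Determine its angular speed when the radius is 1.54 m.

ω₂ ≈ 3.39 rad/s

The constraining force is radial, so m r² ω about the center is conserved.
ω₂ = ω₁ (r₁/r₂)² = (14.9)(0.735/1.54)² = 3.394 rad/s.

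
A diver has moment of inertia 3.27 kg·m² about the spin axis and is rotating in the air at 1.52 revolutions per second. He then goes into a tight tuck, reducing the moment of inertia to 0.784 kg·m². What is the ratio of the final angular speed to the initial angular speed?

No external torque acts about the spin axis, so angular momentum is conserved.
ω₂/ω₁ = I₁/I₂ = 3.270 / 0.7840 = 4.171.

ω₂/ω₁ ≈ 4.17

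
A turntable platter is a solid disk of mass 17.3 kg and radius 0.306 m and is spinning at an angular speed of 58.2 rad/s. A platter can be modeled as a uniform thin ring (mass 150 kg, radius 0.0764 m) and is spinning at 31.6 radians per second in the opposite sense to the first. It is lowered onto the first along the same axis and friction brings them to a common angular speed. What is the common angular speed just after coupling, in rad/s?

No external torque acts about the common axis, so total angular momentum is conserved.
Moments of inertia: I_A = ½(17.3)(0.306)² = 0.8100 kg·m²; I_B = (150)(0.0764)² = 0.8755 kg·m².
Taking A's sense as positive: L = (0.8100)(58.2) − (0.8755)(31.6) = 19.47 kg·m²·rad/s.
Combined I = 0.8100 + 0.8755 = 1.685 kg·m².
ω_f = L / I = 19.47 / 1.685 = 11.55 rad/s.

|ω_f| ≈ 11.6 rad/s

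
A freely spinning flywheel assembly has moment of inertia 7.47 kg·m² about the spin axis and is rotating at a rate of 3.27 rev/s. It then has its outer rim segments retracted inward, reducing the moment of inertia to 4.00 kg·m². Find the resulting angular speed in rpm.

ω₂ ≈ 366 rpm

No external torque acts about the spin axis, so angular momentum is conserved.
ω₂ = I₁ω₁ / I₂ = (7.470)(3.27 rev/s) / (4.000) = 6.107 rev/s = 366.4 rpm.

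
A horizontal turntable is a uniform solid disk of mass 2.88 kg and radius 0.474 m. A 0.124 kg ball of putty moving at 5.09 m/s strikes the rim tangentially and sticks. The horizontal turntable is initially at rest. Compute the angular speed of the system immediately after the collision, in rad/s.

The axle reaction passes through the axle and exerts no torque about it; angular momentum about the axle is conserved through the impact.
I_p = ½(2.88)(0.474)² = 0.3235 kg·m². Taking the sense of the ball of putty's angular momentum as positive, L_{ball} = m v R = (0.124)(5.09)(0.474) = 0.2992 kg·m²/s.
L_i = 0 + 0.2992 = 0.2992 kg·m²/s.
After sticking, I_f = I_p + m R² = 0.3235 + (0.124)(0.474)² = 0.3514 kg·m².
ω_f = L_i / I_f = 0.2992 / 0.3514 = 0.8514 rad/s.

|ω_f| ≈ 0.851 rad/s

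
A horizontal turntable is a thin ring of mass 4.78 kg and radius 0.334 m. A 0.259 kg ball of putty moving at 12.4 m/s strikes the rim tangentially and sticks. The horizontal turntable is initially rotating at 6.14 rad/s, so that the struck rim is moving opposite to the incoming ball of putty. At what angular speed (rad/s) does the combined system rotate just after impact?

The axle reaction passes through the axle and exerts no torque about it; angular momentum about the axle is conserved through the impact.
I_p = (4.78)(0.334)² = 0.5332 kg·m². Taking the sense of the ball of putty's angular momentum as positive, L_{ball} = m v R = (0.259)(12.4)(0.334) = 1.073 kg·m²/s.
L_i = −I_p ω_p + m v R = −(0.5332)(6.14) + 1.073 = -2.201 kg·m²/s.
After sticking, I_f = I_p + m R² = 0.5332 + (0.259)(0.334)² = 0.5621 kg·m².
ω_f = L_i / I_f = -2.201 / 0.5621 = -3.916 rad/s.

|ω_f| ≈ 3.92 rad/s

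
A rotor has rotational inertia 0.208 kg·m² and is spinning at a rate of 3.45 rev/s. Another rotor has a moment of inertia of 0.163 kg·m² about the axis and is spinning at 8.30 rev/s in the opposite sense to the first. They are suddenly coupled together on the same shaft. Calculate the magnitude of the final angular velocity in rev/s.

|ω_f| ≈ 1.71 rev/s

No external torque acts about the common axis, so total angular momentum is conserved.
Taking A's sense as positive: L = (0.2080)(3.45) − (0.1630)(8.30) = -0.6353 kg·m²·rev/s.
Combined I = 0.2080 + 0.1630 = 0.3710 kg·m².
ω_f = L / I = -0.6353 / 0.3710 = -1.712 rev/s.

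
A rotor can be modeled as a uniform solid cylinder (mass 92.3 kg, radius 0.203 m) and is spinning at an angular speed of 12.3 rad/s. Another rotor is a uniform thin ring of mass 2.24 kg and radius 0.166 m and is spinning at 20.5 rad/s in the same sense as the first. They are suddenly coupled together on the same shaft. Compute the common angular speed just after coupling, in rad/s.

No external torque acts about the common axis, so total angular momentum is conserved.
Moments of inertia: I_A = ½(92.3)(0.203)² = 1.902 kg·m²; I_B = (2.24)(0.166)² = 0.06173 kg·m².
Taking A's sense as positive: L = (1.902)(12.3) + (0.06173)(20.5) = 24.66 kg·m²·rad/s.
Combined I = 1.902 + 0.06173 = 1.964 kg·m².
ω_f = L / I = 24.66 / 1.964 = 12.56 rad/s.

|ω_f| ≈ 12.6 rad/s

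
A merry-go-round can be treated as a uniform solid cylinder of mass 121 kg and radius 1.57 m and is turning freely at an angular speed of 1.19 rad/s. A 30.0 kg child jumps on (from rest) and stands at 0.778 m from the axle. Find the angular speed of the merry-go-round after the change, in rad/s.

No external torque acts about the axle; L_before = L_after.
I_p = ½(121)(1.57)² = 149.1 kg·m².
Added inertia Σmr² = (30.0)(0.778)² = 18.16 kg·m²; I_f = 149.1 + 18.16 = 167.3 kg·m².
ω_f = I_p ω_i / I_f = (149.1)(1.19) / 167.3 = 1.061 rad/s.

ω_f ≈ 1.06 rad/s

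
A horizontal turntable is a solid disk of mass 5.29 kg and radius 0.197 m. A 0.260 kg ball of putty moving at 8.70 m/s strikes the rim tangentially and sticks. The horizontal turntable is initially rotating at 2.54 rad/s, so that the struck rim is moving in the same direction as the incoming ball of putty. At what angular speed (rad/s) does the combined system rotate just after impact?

About the axle the impulsive forces during the collision are internal, so angular momentum about that axis is conserved.
I_p = ½(5.29)(0.197)² = 0.1026 kg·m². Taking the sense of the ball of putty's angular momentum as positive, L_{ball} = m v R = (0.260)(8.70)(0.197) = 0.4456 kg·m²/s.
L_i = +I_p ω_p + m v R = +(0.1026)(2.54) + 0.4456 = 0.7063 kg·m²/s.
After sticking, I_f = I_p + m R² = 0.1026 + (0.260)(0.197)² = 0.1127 kg·m².
ω_f = L_i / I_f = 0.7063 / 0.1127 = 6.265 rad/s.

|ω_f| ≈ 6.27 rad/s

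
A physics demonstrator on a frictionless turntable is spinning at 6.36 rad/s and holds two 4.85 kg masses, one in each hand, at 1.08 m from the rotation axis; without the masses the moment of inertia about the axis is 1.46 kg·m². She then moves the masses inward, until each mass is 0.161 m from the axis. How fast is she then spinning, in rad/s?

ω₂ ≈ 47.5 rad/s

No external torque acts about the spin axis, so angular momentum is conserved.
I₁ = 1.46 + 2(4.85)(1.08)² = 12.77 kg·m²; I₂ = 1.46 + 2(4.85)(0.161)² = 1.711 kg·m².
ω₂ = I₁ω₁ / I₂ = (12.77)(6.36 rad/s) / (1.711) = 47.47 rad/s.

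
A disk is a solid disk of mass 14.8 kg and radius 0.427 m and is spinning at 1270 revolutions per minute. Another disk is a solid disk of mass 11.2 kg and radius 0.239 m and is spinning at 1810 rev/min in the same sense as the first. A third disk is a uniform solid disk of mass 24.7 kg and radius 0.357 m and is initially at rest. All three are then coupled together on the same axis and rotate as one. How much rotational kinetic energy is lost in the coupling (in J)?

The coupling torques are internal; angular momentum about the shared axis is conserved.
Moments of inertia: I_A = ½(14.8)(0.427)² = 1.349 kg·m²; I_B = ½(11.2)(0.239)² = 0.3199 kg·m²; I_C = ½(24.7)(0.357)² = 1.574 kg·m².
Taking A's sense as positive: L = (1.349)(1270) + (0.3199)(1810) = 2293 kg·m²·rpm.
Combined I = 1.349 + 0.3199 + 1.574 = 3.243 kg·m².
ω_f = L / I = 2293 / 3.243 = 706.9 rpm.
KE_i = ½ΣIω² = 17680 J; KE_f = ½(3.243)(74.02)² = 8886 J.

ΔKE lost ≈ 8790 J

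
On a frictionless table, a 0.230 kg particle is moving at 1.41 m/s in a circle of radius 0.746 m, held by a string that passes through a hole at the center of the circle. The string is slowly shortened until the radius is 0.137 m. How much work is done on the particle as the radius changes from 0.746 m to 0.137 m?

W ≈ 6.55 J

Central (radial) force ⇒ zero torque about the center ⇒ m v r is constant.
v₂ = v₁ r₁ / r₂ = (1.41)(0.746) / (0.137) = 7.678 m/s.
W = ΔKE = ½m(v₂² − v₁²) = 6.550 J.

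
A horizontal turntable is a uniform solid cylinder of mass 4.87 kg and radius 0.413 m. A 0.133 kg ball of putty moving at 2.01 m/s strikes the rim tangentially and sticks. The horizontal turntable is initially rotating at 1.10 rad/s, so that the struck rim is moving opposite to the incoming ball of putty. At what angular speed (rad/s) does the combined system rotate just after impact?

The axle reaction passes through the axle and exerts no torque about it; angular momentum about the axle is conserved through the impact.
I_p = ½(4.87)(0.413)² = 0.4153 kg·m². Taking the sense of the ball of putty's angular momentum as positive, L_{ball} = m v R = (0.133)(2.01)(0.413) = 0.1104 kg·m²/s.
L_i = −I_p ω_p + m v R = −(0.4153)(1.10) + 0.1104 = -0.3465 kg·m²/s.
After sticking, I_f = I_p + m R² = 0.4153 + (0.133)(0.413)² = 0.4380 kg·m².
ω_f = L_i / I_f = -0.3465 / 0.4380 = -0.7910 rad/s.

|ω_f| ≈ 0.791 rad/s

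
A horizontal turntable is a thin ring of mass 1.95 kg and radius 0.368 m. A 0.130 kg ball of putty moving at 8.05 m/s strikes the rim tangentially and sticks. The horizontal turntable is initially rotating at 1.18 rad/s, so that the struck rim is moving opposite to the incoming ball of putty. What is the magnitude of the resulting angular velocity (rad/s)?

|ω_f| ≈ 0.261 rad/s

The axle reaction passes through the axle and exerts no torque about it; angular momentum about the axle is conserved through the impact.
I_p = (1.95)(0.368)² = 0.2641 kg·m². Taking the sense of the ball of putty's angular momentum as positive, L_{ball} = m v R = (0.130)(8.05)(0.368) = 0.3851 kg·m²/s.
L_i = −I_p ω_p + m v R = −(0.2641)(1.18) + 0.3851 = 0.07350 kg·m²/s.
After sticking, I_f = I_p + m R² = 0.2641 + (0.130)(0.368)² = 0.2817 kg·m².
ω_f = L_i / I_f = 0.07350 / 0.2817 = 0.2609 rad/s.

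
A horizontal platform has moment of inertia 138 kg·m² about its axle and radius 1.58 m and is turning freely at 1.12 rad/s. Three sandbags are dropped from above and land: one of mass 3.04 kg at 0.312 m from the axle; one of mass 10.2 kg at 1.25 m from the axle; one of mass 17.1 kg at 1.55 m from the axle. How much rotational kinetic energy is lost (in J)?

energy lost ≈ 25.4 J

The added mass arrives with no angular momentum about the axle, and any external torque about the axle is negligible, so the system's angular momentum is conserved.
Added inertia Σmr² = (3.04)(0.312)² + (10.2)(1.25)² + (17.1)(1.55)² = 57.32 kg·m²; I_f = 138.0 + 57.32 = 195.3 kg·m².
ω_f = I_p ω_i / I_f = (138.0)(1.12) / 195.3 = 0.7913 rad/s.
KE_i = ½(138.0)(1.120 rad/s)² = 86.55 J; KE_f = ½(195.3)(0.7913)² = 61.15 J.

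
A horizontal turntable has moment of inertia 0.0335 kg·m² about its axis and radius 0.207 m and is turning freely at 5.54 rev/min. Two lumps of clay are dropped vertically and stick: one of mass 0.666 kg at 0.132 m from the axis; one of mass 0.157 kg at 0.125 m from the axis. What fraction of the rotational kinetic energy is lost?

The added mass arrives with no angular momentum about the axis, and any external torque about the axis is negligible, so the system's angular momentum is conserved.
Added inertia Σmr² = (0.666)(0.132)² + (0.157)(0.125)² = 0.01406 kg·m²; I_f = 0.03350 + 0.01406 = 0.04756 kg·m².
ω_f = I_p ω_i / I_f = (0.03350)(5.54) / 0.04756 = 3.902 rpm.
KE_i = ½(0.03350)(0.5801 rad/s)² = 0.005638 J; KE_f = ½(0.04756)(0.4087)² = 0.003971 J.
Fraction lost = 0.2956.

fraction ≈ 0.296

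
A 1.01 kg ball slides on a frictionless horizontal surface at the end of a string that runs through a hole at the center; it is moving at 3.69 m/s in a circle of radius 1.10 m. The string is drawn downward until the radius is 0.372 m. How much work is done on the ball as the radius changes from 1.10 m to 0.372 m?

Central (radial) force ⇒ zero torque about the center ⇒ m v r is constant.
v₂ = v₁ r₁ / r₂ = (3.69)(1.10) / (0.372) = 10.91 m/s.
W = ΔKE = ½m(v₂² − v₁²) = 53.25 J.

W ≈ 53.2 J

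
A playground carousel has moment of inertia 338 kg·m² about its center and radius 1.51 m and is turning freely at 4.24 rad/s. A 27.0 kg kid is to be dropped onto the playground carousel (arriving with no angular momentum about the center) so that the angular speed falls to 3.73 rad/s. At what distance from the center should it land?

r ≈ 1.31 m

No external torque acts about the center; L_before = L_after.
I_p ω_i = (I_p + m r²) ω_f ⇒ m r² = I_p(ω_i/ω_f − 1) = 338.0(4.24/3.73 − 1) = 46.21 kg·m².
r = √(46.21/27.0) = 1.308 m.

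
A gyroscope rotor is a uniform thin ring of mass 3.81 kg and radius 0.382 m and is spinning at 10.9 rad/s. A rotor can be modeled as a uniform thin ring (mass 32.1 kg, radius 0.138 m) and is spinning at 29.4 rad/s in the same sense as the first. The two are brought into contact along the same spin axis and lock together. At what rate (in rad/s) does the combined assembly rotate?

|ω_f| ≈ 20.6 rad/s

No external torque acts about the common axis, so total angular momentum is conserved.
Moments of inertia: I_A = (3.81)(0.382)² = 0.5560 kg·m²; I_B = (32.1)(0.138)² = 0.6113 kg·m².
Taking A's sense as positive: L = (0.5560)(10.9) + (0.6113)(29.4) = 24.03 kg·m²·rad/s.
Combined I = 0.5560 + 0.6113 = 1.167 kg·m².
ω_f = L / I = 24.03 / 1.167 = 20.59 rad/s.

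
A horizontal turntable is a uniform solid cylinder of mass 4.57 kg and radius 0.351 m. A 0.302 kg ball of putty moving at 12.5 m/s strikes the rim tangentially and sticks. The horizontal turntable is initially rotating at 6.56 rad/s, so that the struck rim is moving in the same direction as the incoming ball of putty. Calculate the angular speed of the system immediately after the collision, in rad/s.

About the axle the impulsive forces during the collision are internal, so angular momentum about that axis is conserved.
I_p = ½(4.57)(0.351)² = 0.2815 kg·m². Taking the sense of the ball of putty's angular momentum as positive, L_{ball} = m v R = (0.302)(12.5)(0.351) = 1.325 kg·m²/s.
L_i = +I_p ω_p + m v R = +(0.2815)(6.56) + 1.325 = 3.172 kg·m²/s.
After sticking, I_f = I_p + m R² = 0.2815 + (0.302)(0.351)² = 0.3187 kg·m².
ω_f = L_i / I_f = 3.172 / 0.3187 = 9.952 rad/s.

|ω_f| ≈ 9.95 rad/s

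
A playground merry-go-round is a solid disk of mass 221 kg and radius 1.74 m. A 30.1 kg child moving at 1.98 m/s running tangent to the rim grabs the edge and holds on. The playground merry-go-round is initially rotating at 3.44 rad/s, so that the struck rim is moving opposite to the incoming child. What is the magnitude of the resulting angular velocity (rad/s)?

|ω_f| ≈ 2.46 rad/s

About the axle the impulsive forces during the collision are internal, so angular momentum about that axis is conserved.
I_p = ½(221)(1.74)² = 334.5 kg·m². Taking the sense of the child's angular momentum as positive, L_{child} = m v R = (30.1)(1.98)(1.74) = 103.7 kg·m²/s.
L_i = −I_p ω_p + m v R = −(334.5)(3.44) + 103.7 = -1047 kg·m²/s.
After sticking, I_f = I_p + m R² = 334.5 + (30.1)(1.74)² = 425.7 kg·m².
ω_f = L_i / I_f = -1047 / 425.7 = -2.460 rad/s.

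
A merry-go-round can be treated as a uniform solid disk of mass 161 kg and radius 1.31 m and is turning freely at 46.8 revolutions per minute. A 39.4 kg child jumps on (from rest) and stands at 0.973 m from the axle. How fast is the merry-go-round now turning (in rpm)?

No external torque acts about the axle; L_before = L_after.
I_p = ½(161)(1.31)² = 138.1 kg·m².
Added inertia Σmr² = (39.4)(0.973)² = 37.30 kg·m²; I_f = 138.1 + 37.30 = 175.4 kg·m².
ω_f = I_p ω_i / I_f = (138.1)(46.8) / 175.4 = 36.85 rpm.

ω_f ≈ 36.9 rpm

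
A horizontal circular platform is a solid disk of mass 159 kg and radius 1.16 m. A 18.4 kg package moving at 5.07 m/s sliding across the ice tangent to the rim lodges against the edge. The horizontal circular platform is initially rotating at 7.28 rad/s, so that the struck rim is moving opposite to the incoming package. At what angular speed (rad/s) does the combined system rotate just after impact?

|ω_f| ≈ 5.09 rad/s

The axle reaction passes through the central axle and exerts no torque about it; angular momentum about the central axle is conserved through the impact.
I_p = ½(159)(1.16)² = 107.0 kg·m². Taking the sense of the package's angular momentum as positive, L_{package} = m v R = (18.4)(5.07)(1.16) = 108.2 kg·m²/s.
L_i = −I_p ω_p + m v R = −(107.0)(7.28) + 108.2 = -670.6 kg·m²/s.
After sticking, I_f = I_p + m R² = 107.0 + (18.4)(1.16)² = 131.7 kg·m².
ω_f = L_i / I_f = -670.6 / 131.7 = -5.090 rad/s.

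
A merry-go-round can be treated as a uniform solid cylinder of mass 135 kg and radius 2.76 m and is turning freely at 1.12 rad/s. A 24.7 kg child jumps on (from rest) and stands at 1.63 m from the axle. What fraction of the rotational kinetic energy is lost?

fraction ≈ 0.113

The added mass arrives with no angular momentum about the axle, and any external torque about the axle is negligible, so the system's angular momentum is conserved.
I_p = ½(135)(2.76)² = 514.2 kg·m².
Added inertia Σmr² = (24.7)(1.63)² = 65.63 kg·m²; I_f = 514.2 + 65.63 = 579.8 kg·m².
ω_f = I_p ω_i / I_f = (514.2)(1.12) / 579.8 = 0.9932 rad/s.
KE_i = ½(514.2)(1.120 rad/s)² = 322.5 J; KE_f = ½(579.8)(0.9932)² = 286.0 J.
Fraction lost = 0.1132.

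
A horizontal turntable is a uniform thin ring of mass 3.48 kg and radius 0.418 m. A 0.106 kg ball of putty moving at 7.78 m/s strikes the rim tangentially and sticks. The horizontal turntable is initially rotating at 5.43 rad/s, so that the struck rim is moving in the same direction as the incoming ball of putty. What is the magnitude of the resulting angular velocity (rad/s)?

|ω_f| ≈ 5.82 rad/s

The axle reaction passes through the axle and exerts no torque about it; angular momentum about the axle is conserved through the impact.
I_p = (3.48)(0.418)² = 0.6080 kg·m². Taking the sense of the ball of putty's angular momentum as positive, L_{ball} = m v R = (0.106)(7.78)(0.418) = 0.3447 kg·m²/s.
L_i = +I_p ω_p + m v R = +(0.6080)(5.43) + 0.3447 = 3.646 kg·m²/s.
After sticking, I_f = I_p + m R² = 0.6080 + (0.106)(0.418)² = 0.6266 kg·m².
ω_f = L_i / I_f = 3.646 / 0.6266 = 5.820 rad/s.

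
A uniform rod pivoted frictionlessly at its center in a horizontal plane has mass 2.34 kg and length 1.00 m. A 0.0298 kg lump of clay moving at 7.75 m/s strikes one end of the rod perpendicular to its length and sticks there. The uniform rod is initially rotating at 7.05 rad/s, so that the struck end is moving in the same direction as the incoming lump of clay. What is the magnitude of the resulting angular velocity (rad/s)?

About the pivot the impulsive forces during the collision are internal, so angular momentum about that axis is conserved.
I_p = (1/12)(2.34)(1.00)² = 0.1950 kg·m². Taking the sense of the lump of clay's angular momentum as positive, L_{lump} = m v R = (0.0298)(7.75)(1.00/2) = 0.1155 kg·m²/s.
L_i = +I_p ω_p + m v R = +(0.1950)(7.05) + 0.1155 = 1.490 kg·m²/s.
After sticking, I_f = I_p + m R² = 0.1950 + (0.0298)(1.00/2)² = 0.2024 kg·m².
ω_f = L_i / I_f = 1.490 / 0.2024 = 7.361 rad/s.

|ω_f| ≈ 7.36 rad/s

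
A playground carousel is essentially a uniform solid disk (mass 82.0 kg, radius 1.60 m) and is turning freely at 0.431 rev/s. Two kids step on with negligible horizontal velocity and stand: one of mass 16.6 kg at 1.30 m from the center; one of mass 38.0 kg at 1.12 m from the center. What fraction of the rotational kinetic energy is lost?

fraction ≈ 0.419

No external torque acts about the center; L_before = L_after.
I_p = ½(82.0)(1.60)² = 105.0 kg·m².
Added inertia Σmr² = (16.6)(1.30)² + (38.0)(1.12)² = 75.72 kg·m²; I_f = 105.0 + 75.72 = 180.7 kg·m².
ω_f = I_p ω_i / I_f = (105.0)(0.431) / 180.7 = 0.2504 rev/s.
KE_i = ½(105.0)(2.708 rad/s)² = 384.9 J; KE_f = ½(180.7)(1.573)² = 223.6 J.
Fraction lost = 0.4191.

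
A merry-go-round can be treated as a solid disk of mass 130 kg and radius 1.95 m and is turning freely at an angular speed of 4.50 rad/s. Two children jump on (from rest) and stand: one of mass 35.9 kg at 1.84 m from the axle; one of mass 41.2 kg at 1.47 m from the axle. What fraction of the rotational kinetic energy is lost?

fraction ≈ 0.460

The added mass arrives with no angular momentum about the axle, and any external torque about the axle is negligible, so the system's angular momentum is conserved.
I_p = ½(130)(1.95)² = 247.2 kg·m².
Added inertia Σmr² = (35.9)(1.84)² + (41.2)(1.47)² = 210.6 kg·m²; I_f = 247.2 + 210.6 = 457.7 kg·m².
ω_f = I_p ω_i / I_f = (247.2)(4.50) / 457.7 = 2.430 rad/s.
KE_i = ½(247.2)(4.500 rad/s)² = 2503 J; KE_f = ½(457.7)(2.430)² = 1351 J.
Fraction lost = 0.4600.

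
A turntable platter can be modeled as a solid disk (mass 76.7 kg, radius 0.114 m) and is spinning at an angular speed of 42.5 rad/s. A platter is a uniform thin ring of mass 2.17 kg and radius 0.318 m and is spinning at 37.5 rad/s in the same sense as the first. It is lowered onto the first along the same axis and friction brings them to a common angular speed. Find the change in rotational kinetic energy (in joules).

ΔKE ≈ -1.90 J

The coupling torques are internal; angular momentum about the shared axis is conserved.
Moments of inertia: I_A = ½(76.7)(0.114)² = 0.4984 kg·m²; I_B = (2.17)(0.318)² = 0.2194 kg·m².
Taking A's sense as positive: L = (0.4984)(42.5) + (0.2194)(37.5) = 29.41 kg·m²·rad/s.
Combined I = 0.4984 + 0.2194 = 0.7178 kg·m².
ω_f = L / I = 29.41 / 0.7178 = 40.97 rad/s.
KE_i = ½ΣIω² = 604.4 J; KE_f = ½(0.7178)(40.97)² = 602.5 J.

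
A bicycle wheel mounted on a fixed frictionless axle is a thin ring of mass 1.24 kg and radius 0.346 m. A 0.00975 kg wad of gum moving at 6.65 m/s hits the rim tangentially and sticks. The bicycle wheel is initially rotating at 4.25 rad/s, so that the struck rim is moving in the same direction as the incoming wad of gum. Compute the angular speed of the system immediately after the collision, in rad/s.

About the axle the impulsive forces during the collision are internal, so angular momentum about that axis is conserved.
I_p = (1.24)(0.346)² = 0.1484 kg·m². Taking the sense of the wad of gum's angular momentum as positive, L_{wad} = m v R = (0.00975)(6.65)(0.346) = 0.02243 kg·m²/s.
L_i = +I_p ω_p + m v R = +(0.1484)(4.25) + 0.02243 = 0.6533 kg·m²/s.
After sticking, I_f = I_p + m R² = 0.1484 + (0.00975)(0.346)² = 0.1496 kg·m².
ω_f = L_i / I_f = 0.6533 / 0.1496 = 4.367 rad/s.

|ω_f| ≈ 4.37 rad/s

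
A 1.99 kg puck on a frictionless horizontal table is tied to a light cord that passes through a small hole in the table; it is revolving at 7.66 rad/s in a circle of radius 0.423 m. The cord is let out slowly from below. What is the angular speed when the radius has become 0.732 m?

The constraining force is radial, so m r² ω about the center is conserved.
ω₂ = ω₁ (r₁/r₂)² = (7.66)(0.423/0.732)² = 2.558 rad/s.

ω₂ ≈ 2.56 rad/s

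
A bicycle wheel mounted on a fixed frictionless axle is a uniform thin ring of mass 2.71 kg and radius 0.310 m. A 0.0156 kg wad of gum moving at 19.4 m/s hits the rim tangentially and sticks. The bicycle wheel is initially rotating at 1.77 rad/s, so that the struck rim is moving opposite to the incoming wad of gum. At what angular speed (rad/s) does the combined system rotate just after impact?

|ω_f| ≈ 1.40 rad/s

The axle reaction passes through the axle and exerts no torque about it; angular momentum about the axle is conserved through the impact.
I_p = (2.71)(0.310)² = 0.2604 kg·m². Taking the sense of the wad of gum's angular momentum as positive, L_{wad} = m v R = (0.0156)(19.4)(0.310) = 0.09382 kg·m²/s.
L_i = −I_p ω_p + m v R = −(0.2604)(1.77) + 0.09382 = -0.3671 kg·m²/s.
After sticking, I_f = I_p + m R² = 0.2604 + (0.0156)(0.310)² = 0.2619 kg·m².
ω_f = L_i / I_f = -0.3671 / 0.2619 = -1.402 rad/s.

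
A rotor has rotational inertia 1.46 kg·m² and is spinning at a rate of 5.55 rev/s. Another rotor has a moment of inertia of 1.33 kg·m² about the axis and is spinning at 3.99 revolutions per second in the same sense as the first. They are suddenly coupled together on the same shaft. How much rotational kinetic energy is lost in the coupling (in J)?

No external torque acts about the common axis, so total angular momentum is conserved.
Taking A's sense as positive: L = (1.460)(5.55) + (1.330)(3.99) = 13.41 kg·m²·rev/s.
Combined I = 1.460 + 1.330 = 2.790 kg·m².
ω_f = L / I = 13.41 / 2.790 = 4.806 rev/s.
KE_i = ½ΣIω² = 1306 J; KE_f = ½(2.790)(30.20)² = 1272 J.

ΔKE lost ≈ 33.4 J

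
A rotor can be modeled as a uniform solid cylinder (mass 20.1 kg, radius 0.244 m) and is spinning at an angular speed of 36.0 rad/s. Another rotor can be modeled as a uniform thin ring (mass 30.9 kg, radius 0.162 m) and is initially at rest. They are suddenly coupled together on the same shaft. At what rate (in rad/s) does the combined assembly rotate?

|ω_f| ≈ 15.3 rad/s

The coupling torques are internal; angular momentum about the shared axis is conserved.
Moments of inertia: I_A = ½(20.1)(0.244)² = 0.5983 kg·m²; I_B = (30.9)(0.162)² = 0.8109 kg·m².
Taking A's sense as positive: L = (0.5983)(36.0) = 21.54 kg·m²·rad/s.
Combined I = 0.5983 + 0.8109 = 1.409 kg·m².
ω_f = L / I = 21.54 / 1.409 = 15.28 rad/s.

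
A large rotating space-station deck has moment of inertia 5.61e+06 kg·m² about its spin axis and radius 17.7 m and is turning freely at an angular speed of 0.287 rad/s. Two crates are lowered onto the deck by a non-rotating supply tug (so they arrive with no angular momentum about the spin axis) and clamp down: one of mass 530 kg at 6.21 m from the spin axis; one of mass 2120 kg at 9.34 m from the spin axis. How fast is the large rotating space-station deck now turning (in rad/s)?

ω_f ≈ 0.277 rad/s

The added mass arrives with no angular momentum about the spin axis, and any external torque about the spin axis is negligible, so the system's angular momentum is conserved.
Added inertia Σmr² = (530)(6.21)² + (2120)(9.34)² = 2.054e+05 kg·m²; I_f = 5.610e+06 + 2.054e+05 = 5.815e+06 kg·m².
ω_f = I_p ω_i / I_f = (5.610e+06)(0.287) / 5.815e+06 = 0.2769 rad/s.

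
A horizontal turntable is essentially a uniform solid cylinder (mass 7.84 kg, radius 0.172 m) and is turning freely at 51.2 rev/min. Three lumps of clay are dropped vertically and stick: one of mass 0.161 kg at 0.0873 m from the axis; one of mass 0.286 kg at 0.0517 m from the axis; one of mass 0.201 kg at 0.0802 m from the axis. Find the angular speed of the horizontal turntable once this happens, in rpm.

No external torque acts about the axis; L_before = L_after.
I_p = ½(7.84)(0.172)² = 0.1160 kg·m².
Added inertia Σmr² = (0.161)(0.0873)² + (0.286)(0.0517)² + (0.201)(0.0802)² = 0.003284 kg·m²; I_f = 0.1160 + 0.003284 = 0.1193 kg·m².
ω_f = I_p ω_i / I_f = (0.1160)(51.2) / 0.1193 = 49.79 rpm.

ω_f ≈ 49.8 rpm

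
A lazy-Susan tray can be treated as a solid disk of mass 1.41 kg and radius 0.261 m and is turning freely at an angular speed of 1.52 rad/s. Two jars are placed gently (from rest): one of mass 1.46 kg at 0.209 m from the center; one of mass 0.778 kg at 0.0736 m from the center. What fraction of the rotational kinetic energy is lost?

No external torque acts about the center; L_before = L_after.
I_p = ½(1.41)(0.261)² = 0.04803 kg·m².
Added inertia Σmr² = (1.46)(0.209)² + (0.778)(0.0736)² = 0.06799 kg·m²; I_f = 0.04803 + 0.06799 = 0.1160 kg·m².
ω_f = I_p ω_i / I_f = (0.04803)(1.52) / 0.1160 = 0.6292 rad/s.
KE_i = ½(0.04803)(1.520 rad/s)² = 0.05548 J; KE_f = ½(0.1160)(0.6292)² = 0.02297 J.
Fraction lost = 0.5860.

fraction ≈ 0.586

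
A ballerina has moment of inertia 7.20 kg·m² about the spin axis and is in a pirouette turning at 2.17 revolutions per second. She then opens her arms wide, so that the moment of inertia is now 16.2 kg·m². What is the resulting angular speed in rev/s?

ω₂ ≈ 0.964 rev/s

With no external torque about the axis, L is conserved: I₁ω₁ = I₂ω₂.
ω₂ = I₁ω₁ / I₂ = (7.200)(2.17 rev/s) / (16.20) = 0.9644 rev/s.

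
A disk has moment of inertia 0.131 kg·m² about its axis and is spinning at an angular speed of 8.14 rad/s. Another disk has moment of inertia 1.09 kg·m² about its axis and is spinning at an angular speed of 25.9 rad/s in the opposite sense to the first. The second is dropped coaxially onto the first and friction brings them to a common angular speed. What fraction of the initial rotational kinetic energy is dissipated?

fraction ≈ 0.183

The coupling torques are internal; angular momentum about the shared axis is conserved.
Taking A's sense as positive: L = (0.1310)(8.14) − (1.090)(25.9) = -27.16 kg·m²·rad/s.
Combined I = 0.1310 + 1.090 = 1.221 kg·m².
ω_f = L / I = -27.16 / 1.221 = -22.25 rad/s.
KE_i = ½ΣIω² = 369.9 J; KE_f = ½(1.221)(22.25)² = 302.2 J.
Fraction dissipated = (KE_i − KE_f)/KE_i = 0.1832.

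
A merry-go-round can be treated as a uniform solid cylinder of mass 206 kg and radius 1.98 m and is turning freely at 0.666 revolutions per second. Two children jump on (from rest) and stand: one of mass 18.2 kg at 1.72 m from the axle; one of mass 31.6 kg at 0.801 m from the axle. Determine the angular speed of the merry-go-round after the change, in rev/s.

ω_f ≈ 0.563 rev/s

No external torque acts about the axle; L_before = L_after.
I_p = ½(206)(1.98)² = 403.8 kg·m².
Added inertia Σmr² = (18.2)(1.72)² + (31.6)(0.801)² = 74.12 kg·m²; I_f = 403.8 + 74.12 = 477.9 kg·m².
ω_f = I_p ω_i / I_f = (403.8)(0.666) / 477.9 = 0.5627 rev/s.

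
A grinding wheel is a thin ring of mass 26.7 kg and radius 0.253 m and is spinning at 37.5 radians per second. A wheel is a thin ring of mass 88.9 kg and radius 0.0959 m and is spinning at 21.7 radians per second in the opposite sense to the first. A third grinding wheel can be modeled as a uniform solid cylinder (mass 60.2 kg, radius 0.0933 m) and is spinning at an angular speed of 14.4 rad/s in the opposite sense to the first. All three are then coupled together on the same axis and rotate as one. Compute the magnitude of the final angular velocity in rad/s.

|ω_f| ≈ 15.3 rad/s

The coupling torques are internal; angular momentum about the shared axis is conserved.
Moments of inertia: I_A = (26.7)(0.253)² = 1.709 kg·m²; I_B = (88.9)(0.0959)² = 0.8176 kg·m²; I_C = ½(60.2)(0.0933)² = 0.2620 kg·m².
Taking A's sense as positive: L = (1.709)(37.5) − (0.8176)(21.7) − (0.2620)(14.4) = 42.57 kg·m²·rad/s.
Combined I = 1.709 + 0.8176 + 0.2620 = 2.789 kg·m².
ω_f = L / I = 42.57 / 2.789 = 15.27 rad/s.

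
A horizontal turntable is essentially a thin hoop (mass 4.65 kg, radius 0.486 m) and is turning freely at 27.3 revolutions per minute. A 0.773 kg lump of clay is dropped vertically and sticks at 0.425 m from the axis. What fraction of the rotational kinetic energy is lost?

fraction ≈ 0.113

The added mass arrives with no angular momentum about the axis, and any external torque about the axis is negligible, so the system's angular momentum is conserved.
I_p = (4.65)(0.486)² = 1.098 kg·m².
Added inertia Σmr² = (0.773)(0.425)² = 0.1396 kg·m²; I_f = 1.098 + 0.1396 = 1.238 kg·m².
ω_f = I_p ω_i / I_f = (1.098)(27.3) / 1.238 = 24.22 rpm.
KE_i = ½(1.098)(2.859 rad/s)² = 4.488 J; KE_f = ½(1.238)(2.536)² = 3.982 J.
Fraction lost = 0.1128.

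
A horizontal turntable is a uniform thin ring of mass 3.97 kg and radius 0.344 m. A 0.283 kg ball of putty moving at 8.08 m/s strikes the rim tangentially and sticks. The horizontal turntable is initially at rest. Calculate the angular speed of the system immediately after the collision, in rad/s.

The axle reaction passes through the axle and exerts no torque about it; angular momentum about the axle is conserved through the impact.
I_p = (3.97)(0.344)² = 0.4698 kg·m². Taking the sense of the ball of putty's angular momentum as positive, L_{ball} = m v R = (0.283)(8.08)(0.344) = 0.7866 kg·m²/s.
L_i = 0 + 0.7866 = 0.7866 kg·m²/s.
After sticking, I_f = I_p + m R² = 0.4698 + (0.283)(0.344)² = 0.5033 kg·m².
ω_f = L_i / I_f = 0.7866 / 0.5033 = 1.563 rad/s.

|ω_f| ≈ 1.56 rad/s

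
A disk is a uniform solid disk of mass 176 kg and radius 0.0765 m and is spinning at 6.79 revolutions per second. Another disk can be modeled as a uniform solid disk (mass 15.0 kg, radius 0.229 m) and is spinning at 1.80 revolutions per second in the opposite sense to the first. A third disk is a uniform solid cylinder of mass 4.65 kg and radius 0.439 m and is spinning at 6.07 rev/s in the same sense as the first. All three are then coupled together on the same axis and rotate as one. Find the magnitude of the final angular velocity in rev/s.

No external torque acts about the common axis, so total angular momentum is conserved.
Moments of inertia: I_A = ½(176)(0.0765)² = 0.5150 kg·m²; I_B = ½(15.0)(0.229)² = 0.3933 kg·m²; I_C = ½(4.65)(0.439)² = 0.4481 kg·m².
Taking A's sense as positive: L = (0.5150)(6.79) − (0.3933)(1.80) + (0.4481)(6.07) = 5.509 kg·m²·rev/s.
Combined I = 0.5150 + 0.3933 + 0.4481 = 1.356 kg·m².
ω_f = L / I = 5.509 / 1.356 = 4.061 rev/s.

|ω_f| ≈ 4.06 rev/s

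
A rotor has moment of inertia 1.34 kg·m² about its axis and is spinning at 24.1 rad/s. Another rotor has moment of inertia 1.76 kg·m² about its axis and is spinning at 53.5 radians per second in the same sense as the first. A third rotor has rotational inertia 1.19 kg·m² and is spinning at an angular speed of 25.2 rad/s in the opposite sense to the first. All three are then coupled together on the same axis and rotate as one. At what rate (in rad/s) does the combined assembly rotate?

The coupling torques are internal; angular momentum about the shared axis is conserved.
Taking A's sense as positive: L = (1.340)(24.1) + (1.760)(53.5) − (1.190)(25.2) = 96.47 kg·m²·rad/s.
Combined I = 1.340 + 1.760 + 1.190 = 4.290 kg·m².
ω_f = L / I = 96.47 / 4.290 = 22.49 rad/s.

|ω_f| ≈ 22.5 rad/s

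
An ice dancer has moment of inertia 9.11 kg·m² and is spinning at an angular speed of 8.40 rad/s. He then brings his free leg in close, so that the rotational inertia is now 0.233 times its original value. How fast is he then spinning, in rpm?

ω₂ ≈ 344 rpm

Angular momentum about the spin axis is conserved since the torque about it is zero.
I₂ = 0.233 × 9.11 = 2.123 kg·m².
ω₂ = I₁ω₁ / I₂ = (9.110)(8.40 rad/s) / (2.123) = 36.05 rad/s = 344.3 rpm.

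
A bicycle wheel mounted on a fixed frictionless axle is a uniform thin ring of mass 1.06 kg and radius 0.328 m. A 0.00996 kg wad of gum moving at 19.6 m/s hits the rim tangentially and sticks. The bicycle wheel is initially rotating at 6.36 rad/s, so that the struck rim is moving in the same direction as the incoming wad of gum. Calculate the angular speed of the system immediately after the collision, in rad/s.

The axle reaction passes through the axle and exerts no torque about it; angular momentum about the axle is conserved through the impact.
I_p = (1.06)(0.328)² = 0.1140 kg·m². Taking the sense of the wad of gum's angular momentum as positive, L_{wad} = m v R = (0.00996)(19.6)(0.328) = 0.06403 kg·m²/s.
L_i = +I_p ω_p + m v R = +(0.1140)(6.36) + 0.06403 = 0.7893 kg·m²/s.
After sticking, I_f = I_p + m R² = 0.1140 + (0.00996)(0.328)² = 0.1151 kg·m².
ω_f = L_i / I_f = 0.7893 / 0.1151 = 6.857 rad/s.

|ω_f| ≈ 6.86 rad/s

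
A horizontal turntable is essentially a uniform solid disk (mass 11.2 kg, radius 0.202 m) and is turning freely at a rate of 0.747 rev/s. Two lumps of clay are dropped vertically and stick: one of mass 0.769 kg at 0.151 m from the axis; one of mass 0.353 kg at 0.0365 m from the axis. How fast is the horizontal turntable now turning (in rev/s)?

No external torque acts about the axis; L_before = L_after.
I_p = ½(11.2)(0.202)² = 0.2285 kg·m².
Added inertia Σmr² = (0.769)(0.151)² + (0.353)(0.0365)² = 0.01800 kg·m²; I_f = 0.2285 + 0.01800 = 0.2465 kg·m².
ω_f = I_p ω_i / I_f = (0.2285)(0.747) / 0.2465 = 0.6924 rev/s.

ω_f ≈ 0.692 rev/s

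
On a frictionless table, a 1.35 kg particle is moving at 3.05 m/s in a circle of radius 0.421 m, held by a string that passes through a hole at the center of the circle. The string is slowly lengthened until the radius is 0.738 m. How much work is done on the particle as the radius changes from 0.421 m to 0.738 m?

The only horizontal force on the mass is along the cord (radial), so it exerts no torque about the hole and angular momentum m v r is conserved.
v₂ = v₁ r₁ / r₂ = (3.05)(0.421) / (0.738) = 1.740 m/s.
W = ΔKE = ½m(v₂² − v₁²) = -4.236 J.

W ≈ -4.24 J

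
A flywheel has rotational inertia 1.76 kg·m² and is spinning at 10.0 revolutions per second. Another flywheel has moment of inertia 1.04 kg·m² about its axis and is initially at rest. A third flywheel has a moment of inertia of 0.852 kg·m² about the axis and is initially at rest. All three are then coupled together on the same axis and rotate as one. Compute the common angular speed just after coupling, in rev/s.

No external torque acts about the common axis, so total angular momentum is conserved.
Taking A's sense as positive: L = (1.760)(10.0) = 17.60 kg·m²·rev/s.
Combined I = 1.760 + 1.040 + 0.8520 = 3.652 kg·m².
ω_f = L / I = 17.60 / 3.652 = 4.819 rev/s.

|ω_f| ≈ 4.82 rev/s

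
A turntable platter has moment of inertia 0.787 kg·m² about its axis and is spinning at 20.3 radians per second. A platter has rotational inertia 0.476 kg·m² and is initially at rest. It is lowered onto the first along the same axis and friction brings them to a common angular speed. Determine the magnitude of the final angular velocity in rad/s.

The coupling torques are internal; angular momentum about the shared axis is conserved.
Taking A's sense as positive: L = (0.7870)(20.3) = 15.98 kg·m²·rad/s.
Combined I = 0.7870 + 0.4760 = 1.263 kg·m².
ω_f = L / I = 15.98 / 1.263 = 12.65 rad/s.

|ω_f| ≈ 12.6 rad/s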